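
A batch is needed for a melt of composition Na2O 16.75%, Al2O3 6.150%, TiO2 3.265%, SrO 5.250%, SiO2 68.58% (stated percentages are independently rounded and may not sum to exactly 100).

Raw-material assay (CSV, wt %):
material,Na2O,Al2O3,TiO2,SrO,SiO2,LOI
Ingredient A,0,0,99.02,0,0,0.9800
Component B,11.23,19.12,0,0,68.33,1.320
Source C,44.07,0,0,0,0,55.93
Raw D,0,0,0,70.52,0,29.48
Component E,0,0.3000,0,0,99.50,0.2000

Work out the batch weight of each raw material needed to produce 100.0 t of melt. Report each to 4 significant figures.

Each numeric step maintains full float precision in all steps — the intermediate values appear rounded off to 4 significant digits as written. Each reported number takes just one rounding; the derived quantities (yield, LOI, totals, five oxide percentages, net glass mass) are computed starting from the weights for 100.0 t of glass at exact precision, precisely as stated by the problem or the answer.
The oxide mass targets at 100.0 t melt:
  Na2O: 16.75% × 100.0 = 16.75 t
  Al2O3: 6.150% × 100.0 = 6.150 t
  TiO2: 3.265% × 100.0 = 3.265 t
  SrO: 5.250% × 100.0 = 5.250 t
  SiO2: 68.58% × 100.0 = 68.58 t
A balance pass over the oxides, working from each reported weight, relative to the basis at hand (oxide sums agree with the targets modulo rounding of the values):
  Na2O: 31.42·0.1123 + 30.00·0.4407 = 16.75 t (target 16.75 t)
  Al2O3: 31.42·0.1912 + 47.35·0.003000 = 6.150 t (target 6.150 t)
  TiO2: 3.297·0.9902 = 3.265 t (target 3.265 t)
  SrO: 7.445·0.7052 = 5.250 t (target 5.250 t)
  SiO2: 31.42·0.6833 + 47.35·0.9950 = 68.58 t (target 68.58 t)
Glass mass check: batch Σ − ignition loss = 100.0 t (per-oxide target masses sum to 100.0 t; with the basis standing at 100.0 t — deltas are rounding alone).
Batch grand total — Σ batch = 119.5 t; LOI removed, Σ of batch·LOI: 19.52 t; yield: glass divided by total = 83.67%.

Batch per 100.0 t melt:
  Ingredient A: 3.297 t
  Component B: 31.42 t
  Source C: 30.00 t
  Raw D: 7.445 t
  Component E: 47.35 t
Total batch = 119.5 t; LOI loss = 19.52 t; yield = 83.67%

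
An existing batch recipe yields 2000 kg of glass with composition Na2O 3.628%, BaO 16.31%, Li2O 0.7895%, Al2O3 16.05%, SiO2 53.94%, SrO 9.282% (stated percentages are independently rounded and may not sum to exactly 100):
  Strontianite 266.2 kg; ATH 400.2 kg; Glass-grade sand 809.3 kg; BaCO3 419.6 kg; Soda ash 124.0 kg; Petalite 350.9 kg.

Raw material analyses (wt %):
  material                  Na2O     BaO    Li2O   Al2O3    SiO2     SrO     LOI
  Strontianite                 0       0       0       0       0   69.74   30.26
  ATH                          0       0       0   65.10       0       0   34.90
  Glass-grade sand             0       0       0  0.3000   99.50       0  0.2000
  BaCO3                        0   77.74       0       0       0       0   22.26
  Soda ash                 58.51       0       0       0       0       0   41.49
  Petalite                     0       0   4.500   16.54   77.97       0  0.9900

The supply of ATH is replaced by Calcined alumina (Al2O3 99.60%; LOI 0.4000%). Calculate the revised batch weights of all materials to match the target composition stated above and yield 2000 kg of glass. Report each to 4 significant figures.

All arithmetic carries full precision through the solve — the intermediate values are shown, with 4-significant-digit rounding, when written out. Every reported number carries a single rounding; the derived quantities, including LOI, the yield, glass mass, the totals, six oxide percentages, are carried using the weight values on 2000 kg of glass at exact precision, as set out in the question or the answer.
Target oxide masses per 2000 kg glass:
  Na2O: 3.628% × 2000 = 72.56 kg
  BaO: 16.31% × 2000 = 326.2 kg
  Li2O: 0.7895% × 2000 = 15.79 kg
  Al2O3: 16.05% × 2000 = 321.0 kg
  SiO2: 53.94% × 2000 = 1079 kg
  SrO: 9.282% × 2000 = 185.6 kg
Oxide-by-oxide audit with the batch weights as given, for the quoted basis mass (summed amounts equal target values up to rounding of the answer):
  Na2O: 124.0·0.5851 = 72.55 kg (target 72.56 kg)
  BaO: 419.6·0.7774 = 326.2 kg (target 326.2 kg)
  Li2O: 350.9·0.04500 = 15.79 kg (target 15.79 kg)
  Al2O3: 261.6·0.9960 + 809.3·0.003000 + 350.9·0.1654 = 321.0 kg (target 321.0 kg)
  SiO2: 809.3·0.9950 + 350.9·0.7797 = 1079 kg (target 1079 kg)
  SrO: 266.2·0.6974 = 185.6 kg (target 185.6 kg)
The glass-mass cross-check: total charge less LOI = 2000 kg (per-oxide target masses sum to 2000 kg; basis as stated: 2000 kg — deltas are rounding alone).
Adding the batch up: Σ batch = 2232 kg; loss to ignition Σ batch·LOI = 231.5 kg; yield = glass ÷ total batch = 89.62%.

Revised batch per 2000 kg glass:
  Strontianite: 266.2 kg
  Calcined alumina: 261.6 kg
  Glass-grade sand: 809.3 kg
  BaCO3: 419.6 kg
  Soda ash: 124.0 kg
  Petalite: 350.9 kg
Total batch = 2232 kg; LOI loss = 231.5 kg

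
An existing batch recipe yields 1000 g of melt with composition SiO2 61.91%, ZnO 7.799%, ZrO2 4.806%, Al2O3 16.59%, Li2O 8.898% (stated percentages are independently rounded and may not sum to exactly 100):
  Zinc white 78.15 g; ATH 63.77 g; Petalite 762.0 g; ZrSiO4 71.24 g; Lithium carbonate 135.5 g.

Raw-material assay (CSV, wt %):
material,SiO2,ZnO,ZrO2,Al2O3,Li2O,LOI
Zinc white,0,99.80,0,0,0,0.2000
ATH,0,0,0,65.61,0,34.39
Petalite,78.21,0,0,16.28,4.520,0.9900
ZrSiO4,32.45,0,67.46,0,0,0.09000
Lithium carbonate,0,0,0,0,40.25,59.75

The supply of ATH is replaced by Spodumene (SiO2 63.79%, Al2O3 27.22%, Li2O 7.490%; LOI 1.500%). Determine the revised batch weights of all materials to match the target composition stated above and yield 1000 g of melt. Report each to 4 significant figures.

Every computation carries exact precision through the solve; in-progress results are shown rounded to four significant digits across the worked steps — exactly one rounding goes into every reported figure. The derived quantities are rebuilt from the weighed amounts at 1000 g of glass at exact precision (the five compositions, yield, LOI, the totals, net glass mass), as written in either problem or answer.
Oxide mass targets, per 1000 g melt:
  SiO2: 61.91% × 1000 = 619.1 g
  ZnO: 7.799% × 1000 = 77.99 g
  ZrO2: 4.806% × 1000 = 48.06 g
  Al2O3: 16.59% × 1000 = 165.9 g
  Li2O: 8.898% × 1000 = 88.98 g
Verifying the oxide balance on the weights just shown, per the basis as stated (every target is met by its sum within answer rounding):
  SiO2: 300.1·0.6379 + 517.2·0.7821 + 71.24·0.3245 = 619.1 g (target 619.1 g)
  ZnO: 78.15·0.9980 = 77.99 g (target 77.99 g)
  ZrO2: 71.24·0.6746 = 48.06 g (target 48.06 g)
  Al2O3: 300.1·0.2722 + 517.2·0.1628 = 165.9 g (target 165.9 g)
  Li2O: 300.1·0.07490 + 517.2·0.04520 + 107.1·0.4025 = 88.96 g (target 88.98 g)
Consistency of the glass mass: Σ batch − LOI loss = 1000 g (targets for the oxides total 1000 g; with the basis standing at 1000 g — deltas are rounding alone).
Total batch = Σ batch = 1074 g; LOI removed, Σ of batch·LOI: 73.83 g; yield = glass ÷ total batch = 93.12%.

Revised batch per 1000 g melt:
  Zinc white: 78.15 g
  Spodumene: 300.1 g
  Petalite: 517.2 g
  ZrSiO4: 71.24 g
  Lithium carbonate: 107.1 g
Total batch = 1074 g; LOI loss = 73.83 g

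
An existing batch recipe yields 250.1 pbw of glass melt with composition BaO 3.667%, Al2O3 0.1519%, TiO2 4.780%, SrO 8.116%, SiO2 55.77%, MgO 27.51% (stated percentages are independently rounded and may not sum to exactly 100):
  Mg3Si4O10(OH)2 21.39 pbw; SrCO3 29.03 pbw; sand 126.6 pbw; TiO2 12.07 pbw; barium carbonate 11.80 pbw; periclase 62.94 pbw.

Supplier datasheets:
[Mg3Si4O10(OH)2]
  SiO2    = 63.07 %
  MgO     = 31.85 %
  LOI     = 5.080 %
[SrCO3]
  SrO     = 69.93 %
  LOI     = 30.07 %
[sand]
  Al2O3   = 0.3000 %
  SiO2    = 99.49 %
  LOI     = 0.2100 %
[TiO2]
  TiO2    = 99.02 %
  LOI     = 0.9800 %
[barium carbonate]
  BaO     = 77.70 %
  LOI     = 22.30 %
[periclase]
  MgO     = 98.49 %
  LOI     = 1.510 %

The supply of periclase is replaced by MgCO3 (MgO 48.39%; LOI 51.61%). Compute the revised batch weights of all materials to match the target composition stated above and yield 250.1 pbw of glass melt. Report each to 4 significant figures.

Working values are printed, rounded to 4 significant digits, within the worked lines — each numeric step runs at exact precision at every stage — exactly one rounding is applied to each reported value. All derived quantities (the yield, glass mass, the six compositions, ignition loss, the totals) are carried starting from the weights at 250.1 pbw of glass at exact precision, exactly as printed in the problem or the answer.
The oxide mass targets at 250.1 pbw glass melt:
  BaO: 3.667% × 250.1 = 9.171 pbw
  Al2O3: 0.1519% × 250.1 = 0.3799 pbw
  TiO2: 4.780% × 250.1 = 11.95 pbw
  SrO: 8.116% × 250.1 = 20.30 pbw
  SiO2: 55.77% × 250.1 = 139.5 pbw
  MgO: 27.51% × 250.1 = 68.80 pbw
Balance tally, oxide-wise, applying the batch weights above, per the basis as stated (each sum matches its target mass net of answer rounding effects):
  BaO: 11.80·0.7770 = 9.169 pbw (target 9.171 pbw)
  Al2O3: 126.6·0.003000 = 0.3798 pbw (target 0.3799 pbw)
  TiO2: 12.07·0.9902 = 11.95 pbw (target 11.95 pbw)
  SrO: 29.03·0.6993 = 20.30 pbw (target 20.30 pbw)
  SiO2: 21.39·0.6307 + 126.6·0.9949 = 139.4 pbw (target 139.5 pbw)
  MgO: 21.39·0.3185 + 128.1·0.4839 = 68.80 pbw (target 68.80 pbw)
Glass mass check: net batch after ignition = 250.0 pbw (targets for the oxides total 250.1 pbw; with the basis standing at 250.1 pbw — deltas are rounding alone).
Summing the batch: Σ batch = 329.0 pbw; loss to ignition Σ batch·LOI = 78.94 pbw; yield: glass divided by total = 76.00%.

Revised batch per 250.1 pbw glass melt:
  Mg3Si4O10(OH)2: 21.39 pbw
  SrCO3: 29.03 pbw
  sand: 126.6 pbw
  TiO2: 12.07 pbw
  barium carbonate: 11.80 pbw
  MgCO3: 128.1 pbw
Total batch = 329.0 pbw; LOI loss = 78.94 pbw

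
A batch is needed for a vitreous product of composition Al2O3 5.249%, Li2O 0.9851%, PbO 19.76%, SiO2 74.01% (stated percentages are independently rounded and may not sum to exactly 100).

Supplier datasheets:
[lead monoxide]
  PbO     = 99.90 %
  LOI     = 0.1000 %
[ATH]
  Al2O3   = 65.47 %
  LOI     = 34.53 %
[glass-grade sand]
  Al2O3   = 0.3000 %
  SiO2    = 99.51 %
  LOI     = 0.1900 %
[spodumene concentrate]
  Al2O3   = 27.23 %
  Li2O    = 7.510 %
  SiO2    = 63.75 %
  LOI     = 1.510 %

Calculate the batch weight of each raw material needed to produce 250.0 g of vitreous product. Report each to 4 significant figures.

The intermediate values are displayed with 4-significant-digit rounding between the steps — the working math maintains full precision throughout — every reported result undergoes a single rounding. The derived quantities are recomputed in full precision (net glass mass, ignition loss, the four compositions, yield, totals) starting from the weights on 250.0 g of glass, exactly as printed in the problem or the answer.
Oxide mass targets, per 250.0 g vitreous product:
  Al2O3: 5.249% × 250.0 = 13.12 g
  Li2O: 0.9851% × 250.0 = 2.463 g
  PbO: 19.76% × 250.0 = 49.40 g
  SiO2: 74.01% × 250.0 = 185.0 g
Balance tally, oxide-wise, given the weights on record, at the basis given (sums match the target masses once rounding is allowed for):
  Al2O3: 5.649·0.6547 + 164.9·0.003000 + 32.79·0.2723 = 13.12 g (target 13.12 g)
  Li2O: 32.79·0.07510 = 2.463 g (target 2.463 g)
  PbO: 49.45·0.9990 = 49.40 g (target 49.40 g)
  SiO2: 164.9·0.9951 + 32.79·0.6375 = 185.0 g (target 185.0 g)
The glass-mass cross-check: net batch after ignition = 250.0 g (the targets, summed, come to 250.0 g; against the stated basis, 250.0 g — deltas are rounding alone).
Total batch = Σ batch = 252.8 g; LOI removed, Σ of batch·LOI: 2.808 g; yield = glass ÷ total batch = 98.89%.

Batch per 250.0 g vitreous product:
  lead monoxide: 49.45 g
  ATH: 5.649 g
  glass-grade sand: 164.9 g
  spodumene concentrate: 32.79 g
Total batch = 252.8 g; LOI loss = 2.808 g; yield = 98.89%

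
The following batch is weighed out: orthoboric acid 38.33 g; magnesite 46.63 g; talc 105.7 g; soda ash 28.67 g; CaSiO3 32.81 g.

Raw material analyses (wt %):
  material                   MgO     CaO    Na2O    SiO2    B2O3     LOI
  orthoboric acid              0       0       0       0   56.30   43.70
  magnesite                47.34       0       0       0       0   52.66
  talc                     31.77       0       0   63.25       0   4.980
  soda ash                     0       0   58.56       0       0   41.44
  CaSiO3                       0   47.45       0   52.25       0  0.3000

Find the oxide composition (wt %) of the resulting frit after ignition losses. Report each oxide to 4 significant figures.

Glass mass = 193.6 g (batch 252.1 − LOI 58.55).
Composition: MgO 28.75%, CaO 8.042%, Na2O 8.672%, SiO2 43.39%, B2O3 11.15%

The intermediate values appear rounded to 4 significant figures as written. Every computation maintains full precision end to end. A single rounding yields every reported value. All derived quantities (totals, ignition loss, the five compositions, the yield, glass mass) are rebuilt from the batch weights on 193.6 g of glass in exact precision, as they appear in problem or answer.
Mass of each oxide from the mix:
  MgO: 46.63·0.4734 + 105.7·0.3177 = 55.66 g
  CaO: 32.81·0.4745 = 15.57 g
  Na2O: 28.67·0.5856 = 16.79 g
  SiO2: 105.7·0.6325 + 32.81·0.5225 = 84.00 g
  B2O3: 38.33·0.5630 = 21.58 g
LOI: 38.33·0.4370 + 46.63·0.5266 + 105.7·0.04980 + 28.67·0.4144 + 32.81·0.003000 = 58.55 g
batch − LOI leaves glass = 252.1 − 58.55 = 193.6 g (matching Σ of the oxides)
wt % = oxide mass / glass mass × 100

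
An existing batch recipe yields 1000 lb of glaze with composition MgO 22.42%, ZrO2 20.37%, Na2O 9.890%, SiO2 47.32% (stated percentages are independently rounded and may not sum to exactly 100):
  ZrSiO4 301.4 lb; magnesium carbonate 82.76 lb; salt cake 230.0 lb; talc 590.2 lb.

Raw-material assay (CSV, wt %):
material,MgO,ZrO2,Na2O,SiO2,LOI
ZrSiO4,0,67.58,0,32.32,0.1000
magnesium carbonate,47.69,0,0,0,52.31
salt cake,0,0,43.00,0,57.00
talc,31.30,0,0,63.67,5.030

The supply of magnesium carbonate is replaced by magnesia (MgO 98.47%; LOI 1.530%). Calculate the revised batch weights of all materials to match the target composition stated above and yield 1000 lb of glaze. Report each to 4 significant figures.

Values along the way are displayed, rounded to 4 significant digits, within the worked lines. Each numeric step runs at full precision from first step to last — every reported figure receives exactly one rounding; all derived quantities, which include LOI, glass mass, yield, the four compositions, totals, are carried in full float precision, as they appear in question or answer, from the batch weights on 1000 lb of glass.
The oxide mass targets at 1000 lb glaze:
  MgO: 22.42% × 1000 = 224.2 lb
  ZrO2: 20.37% × 1000 = 203.7 lb
  Na2O: 9.890% × 1000 = 98.90 lb
  SiO2: 47.32% × 1000 = 473.2 lb
Sums-versus-targets review from the weights as reported, for the quoted basis mass (target by target, the sums agree once rounding is allowed for):
  MgO: 40.08·0.9847 + 590.2·0.3130 = 224.2 lb (target 224.2 lb)
  ZrO2: 301.4·0.6758 = 203.7 lb (target 203.7 lb)
  Na2O: 230.0·0.4300 = 98.90 lb (target 98.90 lb)
  SiO2: 301.4·0.3232 + 590.2·0.6367 = 473.2 lb (target 473.2 lb)
Glass mass check: total charge less LOI = 1000 lb (the Σ of target masses is 1000 lb; versus the stated basis of 1000 lb — a pure rounding effect).
Whole-batch sum: Σ batch = 1162 lb; LOI loss = Σ batch·LOI = 161.7 lb; yield: glass divided by total = 86.08%.

Revised batch per 1000 lb glaze:
  ZrSiO4: 301.4 lb
  magnesia: 40.08 lb
  salt cake: 230.0 lb
  talc: 590.2 lb
Total batch = 1162 lb; LOI loss = 161.7 lb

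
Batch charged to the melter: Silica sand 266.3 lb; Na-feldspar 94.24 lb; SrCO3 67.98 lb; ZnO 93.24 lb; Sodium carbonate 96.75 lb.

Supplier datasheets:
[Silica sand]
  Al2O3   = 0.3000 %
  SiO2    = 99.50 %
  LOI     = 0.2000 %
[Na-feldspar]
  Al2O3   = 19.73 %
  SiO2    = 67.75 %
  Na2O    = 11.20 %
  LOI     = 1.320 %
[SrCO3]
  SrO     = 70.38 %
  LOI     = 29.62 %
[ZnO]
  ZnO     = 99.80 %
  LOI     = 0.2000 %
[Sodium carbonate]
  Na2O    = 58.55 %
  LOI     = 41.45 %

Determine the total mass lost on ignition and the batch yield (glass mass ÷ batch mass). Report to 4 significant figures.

All arithmetic maintains full float precision throughout — mid-chain values are printed rounded to 4 significant figures when written out; each reported figure carries a single rounding; all derived quantities are recomputed at full precision (LOI, glass mass, the yield, the totals, five oxide percentages) from the weighed amounts at 556.3 lb of glass as quoted within either problem or answer.
Each material's LOI contribution:
  Silica sand: 266.3 × 0.002000 = 0.5326 lb
  Na-feldspar: 94.24 × 0.01320 = 1.244 lb
  SrCO3: 67.98 × 0.2962 = 20.14 lb
  ZnO: 93.24 × 0.002000 = 0.1865 lb
  Sodium carbonate: 96.75 × 0.4145 = 40.10 lb
Total LOI = 62.20 lb
Glass = batch − LOI = 618.5 − 62.20 = 556.3 lb

LOI loss = 62.20 lb; glass = 556.3 lb; yield = 89.94%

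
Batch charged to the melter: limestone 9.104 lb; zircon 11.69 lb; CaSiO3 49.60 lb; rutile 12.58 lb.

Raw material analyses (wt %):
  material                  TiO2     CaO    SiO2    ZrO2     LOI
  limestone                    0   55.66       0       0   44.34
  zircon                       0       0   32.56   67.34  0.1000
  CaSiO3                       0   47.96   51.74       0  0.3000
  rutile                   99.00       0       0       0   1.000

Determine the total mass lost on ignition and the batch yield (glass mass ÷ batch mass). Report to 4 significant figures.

LOI loss = 4.323 lb; glass = 78.65 lb; yield = 94.79%

Full precision is maintained end to end. Values along the way are printed, with 4-significant-digit rounding, alongside each step. Each reported result is rounded just once — derived quantities, which include glass mass, LOI, yield, totals, the four compositions, are rebuilt at full float precision, as quoted within either problem or answer, from the weighed amounts per 78.65 lb of glass.
Each material's LOI contribution:
  limestone: 9.104 × 0.4434 = 4.037 lb
  zircon: 11.69 × 0.001000 = 0.01169 lb
  CaSiO3: 49.60 × 0.003000 = 0.1488 lb
  rutile: 12.58 × 0.01000 = 0.1258 lb
Total LOI = 4.323 lb
Glass = batch − LOI = 82.97 − 4.323 = 78.65 lb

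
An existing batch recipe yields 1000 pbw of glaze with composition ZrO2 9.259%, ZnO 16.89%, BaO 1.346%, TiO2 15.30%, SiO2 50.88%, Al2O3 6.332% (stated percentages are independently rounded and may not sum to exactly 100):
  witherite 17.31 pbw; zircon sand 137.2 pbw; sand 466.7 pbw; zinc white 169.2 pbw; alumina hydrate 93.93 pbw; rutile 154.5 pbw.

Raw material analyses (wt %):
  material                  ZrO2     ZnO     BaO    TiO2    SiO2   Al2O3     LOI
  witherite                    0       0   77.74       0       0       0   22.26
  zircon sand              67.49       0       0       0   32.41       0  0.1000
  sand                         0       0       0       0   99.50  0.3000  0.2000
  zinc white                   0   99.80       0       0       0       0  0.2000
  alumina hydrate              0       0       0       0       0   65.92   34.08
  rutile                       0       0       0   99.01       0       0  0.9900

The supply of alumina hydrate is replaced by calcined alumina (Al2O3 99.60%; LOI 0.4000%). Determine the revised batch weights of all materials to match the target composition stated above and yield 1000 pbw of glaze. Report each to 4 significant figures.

Values along the way appear rounded to four significant figures when written out; each numeric step carries full precision in all steps — each reported number takes exactly one rounding; derived quantities (ignition loss, the yield, six oxide percentages, glass mass, the totals) are carried in full float precision from the batch weights on 1000 pbw of glass exactly as shown in the problem or answer text.
Target oxide masses per 1000 pbw glaze:
  ZrO2: 9.259% × 1000 = 92.59 pbw
  ZnO: 16.89% × 1000 = 168.9 pbw
  BaO: 1.346% × 1000 = 13.46 pbw
  TiO2: 15.30% × 1000 = 153.0 pbw
  SiO2: 50.88% × 1000 = 508.8 pbw
  Al2O3: 6.332% × 1000 = 63.32 pbw
Sums-versus-targets review applying the batch weights above, under the basis named above (every target is met by its sum given rounding of the digits):
  ZrO2: 137.2·0.6749 = 92.60 pbw (target 92.59 pbw)
  ZnO: 169.2·0.9980 = 168.9 pbw (target 168.9 pbw)
  BaO: 17.31·0.7774 = 13.46 pbw (target 13.46 pbw)
  TiO2: 154.5·0.9901 = 153.0 pbw (target 153.0 pbw)
  SiO2: 137.2·0.3241 + 466.7·0.9950 = 508.8 pbw (target 508.8 pbw)
  Al2O3: 466.7·0.003000 + 62.17·0.9960 = 63.32 pbw (target 63.32 pbw)
The glass-mass cross-check: the batch minus its LOI: 1000 pbw (the targets, summed, come to 1000 pbw; basis as stated: 1000 pbw — differing by rounding only).
Batch total: Σ batch = 1007 pbw; LOI removed, Σ of batch·LOI: 7.040 pbw; yield: glass divided by total = 99.30%.

Revised batch per 1000 pbw glaze:
  witherite: 17.31 pbw
  zircon sand: 137.2 pbw
  sand: 466.7 pbw
  zinc white: 169.2 pbw
  calcined alumina: 62.17 pbw
  rutile: 154.5 pbw
Total batch = 1007 pbw; LOI loss = 7.040 pbw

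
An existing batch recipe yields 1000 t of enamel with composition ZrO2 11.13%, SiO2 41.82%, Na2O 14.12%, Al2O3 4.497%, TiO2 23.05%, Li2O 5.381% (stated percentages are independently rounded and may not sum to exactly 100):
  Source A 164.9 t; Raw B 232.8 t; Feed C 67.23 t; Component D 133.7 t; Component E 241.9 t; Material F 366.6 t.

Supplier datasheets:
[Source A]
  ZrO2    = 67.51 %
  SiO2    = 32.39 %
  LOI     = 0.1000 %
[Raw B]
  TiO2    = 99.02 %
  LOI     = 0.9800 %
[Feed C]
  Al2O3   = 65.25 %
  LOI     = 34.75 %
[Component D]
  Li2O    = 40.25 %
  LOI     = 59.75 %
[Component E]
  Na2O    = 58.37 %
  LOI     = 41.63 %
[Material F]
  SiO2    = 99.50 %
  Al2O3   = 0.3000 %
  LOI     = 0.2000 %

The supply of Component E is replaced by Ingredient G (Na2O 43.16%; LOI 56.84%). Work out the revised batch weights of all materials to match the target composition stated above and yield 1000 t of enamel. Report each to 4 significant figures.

Revised batch per 1000 t enamel:
  Source A: 164.9 t
  Raw B: 232.8 t
  Feed C: 67.23 t
  Component D: 133.7 t
  Ingredient G: 327.2 t
  Material F: 366.6 t
Total batch = 1292 t; LOI loss = 292.4 t

The working math runs at full precision at each step; rounding to four significant digits applies to each working value as displayed; each reported result is rounded once only — all derived quantities (the six compositions, glass mass, LOI, the yield, the totals) are carried from the batch weights per 1000 t of glass in full precision exactly as shown in the problem or the answer.
Oxide mass targets, per 1000 t enamel:
  ZrO2: 11.13% × 1000 = 111.3 t
  SiO2: 41.82% × 1000 = 418.2 t
  Na2O: 14.12% × 1000 = 141.2 t
  Al2O3: 4.497% × 1000 = 44.97 t
  TiO2: 23.05% × 1000 = 230.5 t
  Li2O: 5.381% × 1000 = 53.81 t
Verifying the oxide balance applying the batch weights above, relative to the basis at hand (oxide sums agree with the targets exact up to rounding of places):
  ZrO2: 164.9·0.6751 = 111.3 t (target 111.3 t)
  SiO2: 164.9·0.3239 + 366.6·0.9950 = 418.2 t (target 418.2 t)
  Na2O: 327.2·0.4316 = 141.2 t (target 141.2 t)
  Al2O3: 67.23·0.6525 + 366.6·0.003000 = 44.97 t (target 44.97 t)
  TiO2: 232.8·0.9902 = 230.5 t (target 230.5 t)
  Li2O: 133.7·0.4025 = 53.81 t (target 53.81 t)
Glass-mass bookkeeping: Σ batch − LOI loss = 1000 t (per-oxide target masses sum to 1000 t; the stated basis being 1000 t — rounding explains the deltas).
Adding the batch up: Σ batch = 1292 t; the LOI term Σ batch·LOI equals 292.4 t; yield, glass over the total, = 77.38%.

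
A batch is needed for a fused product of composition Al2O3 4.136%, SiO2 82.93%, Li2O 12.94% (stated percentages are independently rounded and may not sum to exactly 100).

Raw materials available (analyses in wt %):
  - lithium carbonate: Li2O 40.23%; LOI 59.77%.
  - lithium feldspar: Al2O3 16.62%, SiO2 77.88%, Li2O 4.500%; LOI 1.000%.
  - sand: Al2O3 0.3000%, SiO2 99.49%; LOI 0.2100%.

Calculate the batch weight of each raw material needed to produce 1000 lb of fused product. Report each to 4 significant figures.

Batch per 1000 lb fused product:
  lithium carbonate: 295.1 lb
  lithium feldspar: 237.2 lb
  sand: 647.9 lb
Total batch = 1180 lb; LOI loss = 180.1 lb; yield = 84.74%

All internal work holds full precision at each step — in-progress results appear rounded off to 4 significant digits across the worked steps — every reported number includes exactly one rounding; the derived quantities, which include totals, net glass mass, the three compositions, ignition loss, yield, are carried at full float precision, as written in the problem or answer text, from the batch weights on 1000 lb of glass.
The oxide mass targets at 1000 lb fused product:
  Al2O3: 4.136% × 1000 = 41.36 lb
  SiO2: 82.93% × 1000 = 829.3 lb
  Li2O: 12.94% × 1000 = 129.4 lb
Oxide-by-oxide audit from the weights as reported, against the basis in use (sum by sum, the targets are met inside rounding margins):
  Al2O3: 237.2·0.1662 + 647.9·0.003000 = 41.37 lb (target 41.36 lb)
  SiO2: 237.2·0.7788 + 647.9·0.9949 = 829.3 lb (target 829.3 lb)
  Li2O: 295.1·0.4023 + 237.2·0.04500 = 129.4 lb (target 129.4 lb)
The glass-mass cross-check: the batch minus its LOI: 1000 lb (oxide target masses add up to 1000 lb; stated basis 1000 lb — deltas are rounding alone).
Summing the batch: Σ batch = 1180 lb; loss to ignition Σ batch·LOI = 180.1 lb; glass ÷ batch gives a yield of 84.74%.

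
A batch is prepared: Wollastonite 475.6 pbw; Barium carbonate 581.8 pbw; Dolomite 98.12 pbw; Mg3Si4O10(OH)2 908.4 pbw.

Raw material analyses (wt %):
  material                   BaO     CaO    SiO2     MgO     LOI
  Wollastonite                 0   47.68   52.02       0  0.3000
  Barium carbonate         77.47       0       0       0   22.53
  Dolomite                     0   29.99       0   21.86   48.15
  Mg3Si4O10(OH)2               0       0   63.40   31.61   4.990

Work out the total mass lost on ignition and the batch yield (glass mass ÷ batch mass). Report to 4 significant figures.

LOI loss = 225.1 pbw; glass = 1839 pbw; yield = 89.09%

Working values are displayed (rounded to 4 significant digits) in the working; full precision is carried from start to finish — each reported result is rounded just once; the derived quantities, including four oxide percentages, the totals, glass mass, ignition loss, yield, are re-derived using the weight values at 1839 pbw of glass at full precision as they appear in question or answer.
Per-material ignition loss:
  Wollastonite: 475.6 × 0.003000 = 1.427 pbw
  Barium carbonate: 581.8 × 0.2253 = 131.1 pbw
  Dolomite: 98.12 × 0.4815 = 47.24 pbw
  Mg3Si4O10(OH)2: 908.4 × 0.04990 = 45.33 pbw
Total LOI = 225.1 pbw
Glass = batch − LOI = 2064 − 225.1 = 1839 pbw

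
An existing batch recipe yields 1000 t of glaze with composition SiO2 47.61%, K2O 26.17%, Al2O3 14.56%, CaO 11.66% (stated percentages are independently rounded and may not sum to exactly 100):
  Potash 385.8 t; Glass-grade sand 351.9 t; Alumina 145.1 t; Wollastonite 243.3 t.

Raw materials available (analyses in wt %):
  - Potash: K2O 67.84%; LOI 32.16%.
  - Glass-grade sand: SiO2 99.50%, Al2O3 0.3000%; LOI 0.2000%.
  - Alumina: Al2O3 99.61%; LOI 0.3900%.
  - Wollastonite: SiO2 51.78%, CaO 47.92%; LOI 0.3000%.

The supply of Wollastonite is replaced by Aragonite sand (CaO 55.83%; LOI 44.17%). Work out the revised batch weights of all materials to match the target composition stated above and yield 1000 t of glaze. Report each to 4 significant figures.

Exact precision is maintained from first step to last. Working values appear rounded to four significant digits at each printed step; every reported result takes a single rounding; all derived quantities, including totals, yield, LOI, glass mass, the four compositions, are re-derived using the weight values on 1000 t of glass at exact precision, exactly as printed in the problem or the answer.
Target masses of each oxide per 1000 t glaze:
  SiO2: 47.61% × 1000 = 476.1 t
  K2O: 26.17% × 1000 = 261.7 t
  Al2O3: 14.56% × 1000 = 145.6 t
  CaO: 11.66% × 1000 = 116.6 t
Oxide-by-oxide audit on the weights just shown, relative to the basis at hand (each sum matches its target mass inside rounding margins):
  SiO2: 478.5·0.9950 = 476.1 t (target 476.1 t)
  K2O: 385.8·0.6784 = 261.7 t (target 261.7 t)
  Al2O3: 478.5·0.003000 + 144.7·0.9961 = 145.6 t (target 145.6 t)
  CaO: 208.8·0.5583 = 116.6 t (target 116.6 t)
Glass mass check: total batch − LOI = 1000 t (oxide target masses add up to 1000 t; stated basis 1000 t — deltas are rounding alone).
Whole-batch sum: Σ batch = 1218 t; LOI loss = Σ batch·LOI = 217.8 t; yield: glass divided by total = 82.11%.

Revised batch per 1000 t glaze:
  Potash: 385.8 t
  Glass-grade sand: 478.5 t
  Alumina: 144.7 t
  Aragonite sand: 208.8 t
Total batch = 1218 t; LOI loss = 217.8 t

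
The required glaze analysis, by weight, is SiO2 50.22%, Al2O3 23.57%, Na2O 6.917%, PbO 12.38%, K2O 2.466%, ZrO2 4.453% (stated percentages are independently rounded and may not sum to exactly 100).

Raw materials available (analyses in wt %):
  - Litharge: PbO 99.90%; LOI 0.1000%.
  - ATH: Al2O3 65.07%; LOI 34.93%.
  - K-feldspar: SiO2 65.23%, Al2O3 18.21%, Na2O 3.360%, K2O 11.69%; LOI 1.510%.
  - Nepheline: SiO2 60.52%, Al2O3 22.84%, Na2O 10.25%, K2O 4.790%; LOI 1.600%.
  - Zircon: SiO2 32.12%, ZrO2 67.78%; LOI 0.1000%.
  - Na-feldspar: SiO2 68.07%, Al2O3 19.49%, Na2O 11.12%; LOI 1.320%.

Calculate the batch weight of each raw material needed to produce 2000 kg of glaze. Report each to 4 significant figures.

Batch per 2000 kg glaze:
  Litharge: 247.8 kg
  ATH: 272.9 kg
  K-feldspar: 276.0 kg
  Nepheline: 356.0 kg
  Zircon: 131.4 kg
  Na-feldspar: 832.5 kg
Total batch = 2117 kg; LOI loss = 116.6 kg; yield = 94.49%

Intermediates are displayed with 4-significant-figure rounding as written — all arithmetic holds full float precision at all times; exactly one rounding lands on each reported value. The derived quantities (the totals, ignition loss, net glass mass, yield, six oxide percentages) are re-derived from the weighed amounts at 2000 kg of glass at full precision precisely as stated by problem or answer.
Per-oxide target masses for 2000 kg glaze:
  SiO2: 50.22% × 2000 = 1004 kg
  Al2O3: 23.57% × 2000 = 471.4 kg
  Na2O: 6.917% × 2000 = 138.3 kg
  PbO: 12.38% × 2000 = 247.6 kg
  K2O: 2.466% × 2000 = 49.32 kg
  ZrO2: 4.453% × 2000 = 89.06 kg
Sums-versus-targets review on the weights just shown, on the stated basis (oxide sums agree with the targets once rounding is allowed for):
  SiO2: 276.0·0.6523 + 356.0·0.6052 + 131.4·0.3212 + 832.5·0.6807 = 1004 kg (target 1004 kg)
  Al2O3: 272.9·0.6507 + 276.0·0.1821 + 356.0·0.2284 + 832.5·0.1949 = 471.4 kg (target 471.4 kg)
  Na2O: 276.0·0.03360 + 356.0·0.1025 + 832.5·0.1112 = 138.3 kg (target 138.3 kg)
  PbO: 247.8·0.9990 = 247.6 kg (target 247.6 kg)
  K2O: 276.0·0.1169 + 356.0·0.04790 = 49.32 kg (target 49.32 kg)
  ZrO2: 131.4·0.6778 = 89.06 kg (target 89.06 kg)
Glass mass check: the batch minus its LOI: 2000 kg (targets for the oxides total 2000 kg; against the stated basis, 2000 kg — a pure rounding effect).
Batch grand total — Σ batch = 2117 kg; loss to ignition Σ batch·LOI = 116.6 kg; yield, glass over the total, = 94.49%.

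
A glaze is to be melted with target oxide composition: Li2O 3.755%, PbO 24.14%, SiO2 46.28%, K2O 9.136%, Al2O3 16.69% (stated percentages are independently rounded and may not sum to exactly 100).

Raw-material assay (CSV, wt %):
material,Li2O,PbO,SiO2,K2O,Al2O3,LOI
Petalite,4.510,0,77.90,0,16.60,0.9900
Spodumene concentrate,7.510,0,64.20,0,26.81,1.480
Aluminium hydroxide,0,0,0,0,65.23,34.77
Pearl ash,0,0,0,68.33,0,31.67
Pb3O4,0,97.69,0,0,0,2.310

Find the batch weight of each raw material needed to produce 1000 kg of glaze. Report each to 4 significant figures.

The intermediate values are displayed (rounded to 4 significant figures) across the worked steps; the working math runs at full precision in every operation; every reported number receives exactly one rounding. Derived quantities are carried at full precision (the five compositions, the yield, glass mass, ignition loss, the totals) using the weight values on 1000 kg of glass as written in the problem or answer text.
Target masses of each oxide per 1000 kg glaze:
  Li2O: 3.755% × 1000 = 37.55 kg
  PbO: 24.14% × 1000 = 241.4 kg
  SiO2: 46.28% × 1000 = 462.8 kg
  K2O: 9.136% × 1000 = 91.36 kg
  Al2O3: 16.69% × 1000 = 166.9 kg
Mass-balance tally per oxide working from each reported weight, per the basis as stated (sum by sum, the targets are met once rounding is allowed for):
  Li2O: 360.4·0.04510 + 283.6·0.07510 = 37.55 kg (target 37.55 kg)
  PbO: 247.1·0.9769 = 241.4 kg (target 241.4 kg)
  SiO2: 360.4·0.7790 + 283.6·0.6420 = 462.8 kg (target 462.8 kg)
  K2O: 133.7·0.6833 = 91.36 kg (target 91.36 kg)
  Al2O3: 360.4·0.1660 + 283.6·0.2681 + 47.60·0.6523 = 166.9 kg (target 166.9 kg)
Consistency of the glass mass: batch total minus LOI = 1000 kg (per-oxide target masses sum to 1000 kg; the stated basis being 1000 kg — gaps are rounding artifacts).
Summing the batch: Σ batch = 1072 kg; the LOI term Σ batch·LOI equals 72.37 kg; as yield: glass ÷ batch → 93.25%.

Batch per 1000 kg glaze:
  Petalite: 360.4 kg
  Spodumene concentrate: 283.6 kg
  Aluminium hydroxide: 47.60 kg
  Pearl ash: 133.7 kg
  Pb3O4: 247.1 kg
Total batch = 1072 kg; LOI loss = 72.37 kg; yield = 93.25%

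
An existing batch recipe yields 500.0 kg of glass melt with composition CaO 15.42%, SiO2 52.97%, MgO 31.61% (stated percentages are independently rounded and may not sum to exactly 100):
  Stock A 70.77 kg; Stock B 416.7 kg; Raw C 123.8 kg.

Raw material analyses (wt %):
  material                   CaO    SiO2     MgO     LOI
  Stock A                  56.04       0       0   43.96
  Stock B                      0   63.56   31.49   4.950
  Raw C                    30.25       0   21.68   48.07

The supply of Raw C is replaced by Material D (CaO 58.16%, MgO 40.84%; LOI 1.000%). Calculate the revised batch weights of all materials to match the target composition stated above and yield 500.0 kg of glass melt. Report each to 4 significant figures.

Revised batch per 500.0 kg glass melt:
  Stock A: 69.39 kg
  Stock B: 416.7 kg
  Material D: 65.70 kg
Total batch = 551.8 kg; LOI loss = 51.79 kg

Each numeric step keeps full float precision at all times — values along the way appear, with 4-significant-figure rounding, between the steps — each reported result includes exactly one rounding; derived quantities are re-derived in full precision (ignition loss, totals, glass mass, yield, three oxide percentages) from the weighed amounts for 500.0 kg of glass, as quoted within the question or the answer.
Target oxide masses per 500.0 kg glass melt:
  CaO: 15.42% × 500.0 = 77.10 kg
  SiO2: 52.97% × 500.0 = 264.8 kg
  MgO: 31.61% × 500.0 = 158.0 kg
Sums-versus-targets review per the reported batch figures, against the basis in use (delivered sums recover each target up to rounding of the answer):
  CaO: 69.39·0.5604 + 65.70·0.5816 = 77.10 kg (target 77.10 kg)
  SiO2: 416.7·0.6356 = 264.9 kg (target 264.8 kg)
  MgO: 416.7·0.3149 + 65.70·0.4084 = 158.1 kg (target 158.0 kg)
Glass mass check: total charge less LOI = 500.0 kg (targets for the oxides total 500.0 kg; the stated basis being 500.0 kg — differing by rounding only).
Summing the batch: Σ batch = 551.8 kg; loss to ignition Σ batch·LOI = 51.79 kg; the yield ratio, glass ÷ batch: 90.61%.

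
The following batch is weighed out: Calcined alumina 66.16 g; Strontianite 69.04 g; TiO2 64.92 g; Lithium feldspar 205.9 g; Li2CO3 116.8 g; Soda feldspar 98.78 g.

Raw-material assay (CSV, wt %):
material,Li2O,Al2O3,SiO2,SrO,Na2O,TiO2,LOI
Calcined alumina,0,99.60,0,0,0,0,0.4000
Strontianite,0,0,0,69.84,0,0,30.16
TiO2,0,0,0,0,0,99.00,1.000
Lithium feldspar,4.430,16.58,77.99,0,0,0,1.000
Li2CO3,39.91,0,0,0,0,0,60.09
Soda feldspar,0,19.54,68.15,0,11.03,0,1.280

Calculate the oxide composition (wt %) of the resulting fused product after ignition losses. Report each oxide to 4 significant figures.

Glass mass = 526.4 g (batch 621.6 − LOI 95.24).
Composition: Li2O 10.59%, Al2O3 22.67%, SiO2 43.30%, SrO 9.161%, Na2O 2.070%, TiO2 12.21%

Working values are displayed rounded to 4 significant figures when written out. All internal work keeps full precision from start to finish. Exactly one rounding goes into every reported number; derived quantities, including ignition loss, six oxide percentages, glass mass, the totals, the yield, are carried from the batch weights on 526.4 g of glass at exact precision, precisely as stated by the problem or the answer.
What the batch supplies per oxide:
  Li2O: 205.9·0.04430 + 116.8·0.3991 = 55.74 g
  Al2O3: 66.16·0.9960 + 205.9·0.1658 + 98.78·0.1954 = 119.3 g
  SiO2: 205.9·0.7799 + 98.78·0.6815 = 227.9 g
  SrO: 69.04·0.6984 = 48.22 g
  Na2O: 98.78·0.1103 = 10.90 g
  TiO2: 64.92·0.9900 = 64.27 g
LOI: 66.16·0.004000 + 69.04·0.3016 + 64.92·0.01000 + 205.9·0.01000 + 116.8·0.6009 + 98.78·0.01280 = 95.24 g
batch − LOI leaves glass = 621.6 − 95.24 = 526.4 g (equal to the oxide-mass sum)
each oxide over glass, ×100, is wt %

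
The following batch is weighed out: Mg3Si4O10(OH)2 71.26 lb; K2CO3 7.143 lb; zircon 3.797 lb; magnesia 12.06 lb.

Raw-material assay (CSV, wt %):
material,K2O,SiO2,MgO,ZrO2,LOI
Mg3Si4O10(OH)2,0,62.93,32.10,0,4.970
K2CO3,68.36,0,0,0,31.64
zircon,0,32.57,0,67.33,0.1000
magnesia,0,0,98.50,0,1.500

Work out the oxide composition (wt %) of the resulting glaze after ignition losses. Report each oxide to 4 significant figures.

Working values appear (rounded to four significant figures) when written out. Each numeric step carries full precision in all steps; each reported value sees exactly one rounding; the derived quantities are carried from the batch weights for 88.27 lb of glass in full float precision (net glass mass, yield, four oxide percentages, ignition loss, the totals), precisely as stated by either problem or answer.
Mass of each oxide from the mix:
  K2O: 7.143·0.6836 = 4.883 lb
  SiO2: 71.26·0.6293 + 3.797·0.3257 = 46.08 lb
  MgO: 71.26·0.3210 + 12.06·0.9850 = 34.75 lb
  ZrO2: 3.797·0.6733 = 2.557 lb
LOI: 71.26·0.04970 + 7.143·0.3164 + 3.797·0.001000 + 12.06·0.01500 = 5.986 lb
Net of LOI, the glass mass = 94.26 − 5.986 = 88.27 lb (equal to the oxide-mass sum)
oxide / glass × 100 gives the wt %

Glass mass = 88.27 lb (batch 94.26 − LOI 5.986).
Composition: K2O 5.532%, SiO2 52.20%, MgO 39.37%, ZrO2 2.896%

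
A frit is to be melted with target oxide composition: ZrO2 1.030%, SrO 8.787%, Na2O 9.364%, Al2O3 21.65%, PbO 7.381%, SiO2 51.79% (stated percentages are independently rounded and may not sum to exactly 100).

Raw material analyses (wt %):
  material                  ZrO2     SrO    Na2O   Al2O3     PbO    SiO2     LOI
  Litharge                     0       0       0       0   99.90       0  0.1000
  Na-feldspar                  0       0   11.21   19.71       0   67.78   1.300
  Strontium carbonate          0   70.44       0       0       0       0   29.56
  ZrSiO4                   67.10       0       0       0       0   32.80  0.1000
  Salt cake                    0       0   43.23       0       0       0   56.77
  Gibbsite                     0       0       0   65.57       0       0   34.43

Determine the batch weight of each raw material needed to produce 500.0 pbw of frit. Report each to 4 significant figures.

Batch per 500.0 pbw frit:
  Litharge: 36.94 pbw
  Na-feldspar: 378.3 pbw
  Strontium carbonate: 62.37 pbw
  ZrSiO4: 7.675 pbw
  Salt cake: 10.20 pbw
  Gibbsite: 51.37 pbw
Total batch = 546.9 pbw; LOI loss = 46.88 pbw; yield = 91.43%

Values along the way are displayed rounded off to 4 significant digits as written; the working math carries full precision in all steps; every reported result is rounded a single time; derived quantities, including ignition loss, glass mass, the yield, totals, six oxide percentages, are re-derived using the weight values at 500.0 pbw of glass at full float precision, precisely as stated by question or answer.
Per-oxide target masses for 500.0 pbw frit:
  ZrO2: 1.030% × 500.0 = 5.150 pbw
  SrO: 8.787% × 500.0 = 43.94 pbw
  Na2O: 9.364% × 500.0 = 46.82 pbw
  Al2O3: 21.65% × 500.0 = 108.2 pbw
  PbO: 7.381% × 500.0 = 36.90 pbw
  SiO2: 51.79% × 500.0 = 259.0 pbw
Checking each oxide sum using the reported weights, under the basis named above (oxide sums agree with the targets within answer rounding):
  ZrO2: 7.675·0.6710 = 5.150 pbw (target 5.150 pbw)
  SrO: 62.37·0.7044 = 43.93 pbw (target 43.94 pbw)
  Na2O: 378.3·0.1121 + 10.20·0.4323 = 46.82 pbw (target 46.82 pbw)
  Al2O3: 378.3·0.1971 + 51.37·0.6557 = 108.2 pbw (target 108.2 pbw)
  PbO: 36.94·0.9990 = 36.90 pbw (target 36.90 pbw)
  SiO2: 378.3·0.6778 + 7.675·0.3280 = 258.9 pbw (target 259.0 pbw)
Auditing the glass mass value: net batch after ignition = 500.0 pbw (oxide target masses add up to 500.0 pbw; stated basis 500.0 pbw — gaps are rounding artifacts).
Adding the batch up: Σ batch = 546.9 pbw; LOI loss = Σ batch·LOI = 46.88 pbw; yield: glass divided by total = 91.43%.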